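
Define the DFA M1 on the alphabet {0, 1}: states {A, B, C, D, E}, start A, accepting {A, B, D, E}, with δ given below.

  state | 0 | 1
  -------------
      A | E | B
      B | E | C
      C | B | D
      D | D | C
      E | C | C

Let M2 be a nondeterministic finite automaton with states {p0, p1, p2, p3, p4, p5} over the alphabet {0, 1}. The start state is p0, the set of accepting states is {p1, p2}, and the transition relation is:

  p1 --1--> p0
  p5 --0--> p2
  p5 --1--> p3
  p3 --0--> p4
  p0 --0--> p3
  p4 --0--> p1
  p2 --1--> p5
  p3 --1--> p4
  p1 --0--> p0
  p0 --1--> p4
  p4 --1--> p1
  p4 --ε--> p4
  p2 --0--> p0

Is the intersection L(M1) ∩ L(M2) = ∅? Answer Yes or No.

No

The string 10 is accepted by both M1 and M2.
Hence L(M1) ∩ L(M2) ≠ ∅.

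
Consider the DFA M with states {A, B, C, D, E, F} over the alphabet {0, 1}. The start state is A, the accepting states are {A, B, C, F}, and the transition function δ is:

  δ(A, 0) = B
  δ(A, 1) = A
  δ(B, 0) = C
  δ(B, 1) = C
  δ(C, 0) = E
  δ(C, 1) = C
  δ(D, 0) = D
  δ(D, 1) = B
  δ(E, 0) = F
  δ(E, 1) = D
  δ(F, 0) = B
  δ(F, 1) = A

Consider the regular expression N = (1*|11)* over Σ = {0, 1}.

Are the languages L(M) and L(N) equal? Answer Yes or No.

No

The string 0 is accepted by M but rejected by N.
So L(M) ≠ L(N).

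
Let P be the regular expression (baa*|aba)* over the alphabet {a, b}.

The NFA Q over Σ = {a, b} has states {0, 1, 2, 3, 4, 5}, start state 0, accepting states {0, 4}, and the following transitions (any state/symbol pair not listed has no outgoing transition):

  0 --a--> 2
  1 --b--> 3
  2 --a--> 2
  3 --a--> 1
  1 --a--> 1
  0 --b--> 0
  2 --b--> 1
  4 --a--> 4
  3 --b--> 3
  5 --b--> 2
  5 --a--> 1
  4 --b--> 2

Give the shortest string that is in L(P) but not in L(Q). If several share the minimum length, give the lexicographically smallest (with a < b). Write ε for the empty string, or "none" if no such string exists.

The string ba is accepted by P but not by Q.
No shorter string lies in the difference, and ba is the lexicographically first length-2 string in L(P) \ L(Q).

ba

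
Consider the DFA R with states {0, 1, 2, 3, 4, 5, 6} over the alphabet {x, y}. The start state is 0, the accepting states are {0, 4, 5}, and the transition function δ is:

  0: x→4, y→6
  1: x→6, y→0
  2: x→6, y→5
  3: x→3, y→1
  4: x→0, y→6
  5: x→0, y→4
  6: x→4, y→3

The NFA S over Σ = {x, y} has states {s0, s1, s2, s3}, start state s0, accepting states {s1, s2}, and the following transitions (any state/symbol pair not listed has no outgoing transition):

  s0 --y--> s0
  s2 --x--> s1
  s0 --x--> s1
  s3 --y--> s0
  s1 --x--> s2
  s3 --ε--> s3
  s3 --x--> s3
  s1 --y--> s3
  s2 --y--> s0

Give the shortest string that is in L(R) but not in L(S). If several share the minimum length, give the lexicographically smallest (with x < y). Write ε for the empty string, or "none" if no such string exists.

ε

The empty string ε is accepted by R but not by S.
Since ε is the unique shortest string, it is the required witness.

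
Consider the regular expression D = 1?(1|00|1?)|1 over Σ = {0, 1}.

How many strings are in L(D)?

5

The expression has no Kleene star, so L(D) is finite. Expanding the alternatives gives {ε, 1, 00, 11, 100}.
That is 1 of length 0, 1 of length 1, 2 of length 2, 1 of length 3: 5 strings in all.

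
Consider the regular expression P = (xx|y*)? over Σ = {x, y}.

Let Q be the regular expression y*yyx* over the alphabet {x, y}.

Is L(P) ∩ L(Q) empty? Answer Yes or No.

No

The string yy is accepted by both P and Q.
Hence L(P) ∩ L(Q) ≠ ∅.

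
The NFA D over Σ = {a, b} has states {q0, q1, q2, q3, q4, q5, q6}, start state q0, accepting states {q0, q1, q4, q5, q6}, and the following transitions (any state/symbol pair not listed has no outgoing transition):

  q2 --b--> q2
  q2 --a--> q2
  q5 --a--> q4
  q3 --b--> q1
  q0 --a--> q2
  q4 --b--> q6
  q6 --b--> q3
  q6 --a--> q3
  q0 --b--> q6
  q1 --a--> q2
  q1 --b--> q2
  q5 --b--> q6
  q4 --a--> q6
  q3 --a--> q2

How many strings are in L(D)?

4

The useful subgraph on states {q0, q1, q3, q6} is acyclic, so L(D) is finite; the longest accepting path visits 4 useful states, giving maximum string length 3.
Counting accepting paths from q0 by length: 1 of length 0, 1 of length 1, 2 of length 3. Total 4.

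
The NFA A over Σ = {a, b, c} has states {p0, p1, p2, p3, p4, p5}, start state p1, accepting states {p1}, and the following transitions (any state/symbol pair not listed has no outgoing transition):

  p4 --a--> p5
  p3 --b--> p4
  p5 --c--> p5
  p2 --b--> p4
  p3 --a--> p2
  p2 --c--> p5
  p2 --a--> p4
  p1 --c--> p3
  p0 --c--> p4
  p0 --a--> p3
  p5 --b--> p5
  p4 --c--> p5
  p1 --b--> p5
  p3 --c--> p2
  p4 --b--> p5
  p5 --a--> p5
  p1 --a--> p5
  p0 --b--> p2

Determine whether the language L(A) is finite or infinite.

finite

The useful states (reachable from p1 and able to reach an accepting state) are {p1}.
Restricted to these states the transition graph has no cycle, so every accepting path has bounded length and L is finite.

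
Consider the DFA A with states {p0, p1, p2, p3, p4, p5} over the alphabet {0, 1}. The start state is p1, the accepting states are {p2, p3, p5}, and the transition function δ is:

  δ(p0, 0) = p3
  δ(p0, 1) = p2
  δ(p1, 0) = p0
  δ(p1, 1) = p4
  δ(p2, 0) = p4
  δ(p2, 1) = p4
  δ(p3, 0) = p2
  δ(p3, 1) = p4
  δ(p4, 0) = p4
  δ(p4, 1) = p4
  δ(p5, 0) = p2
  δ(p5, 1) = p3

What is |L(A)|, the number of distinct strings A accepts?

The useful subgraph on states {p0, p1, p2, p3} is acyclic, so L(A) is finite; the longest accepting path visits 4 useful states, giving maximum string length 3.
Counting accepting paths from p1 by length: 2 of length 2, 1 of length 3. Total 3.

3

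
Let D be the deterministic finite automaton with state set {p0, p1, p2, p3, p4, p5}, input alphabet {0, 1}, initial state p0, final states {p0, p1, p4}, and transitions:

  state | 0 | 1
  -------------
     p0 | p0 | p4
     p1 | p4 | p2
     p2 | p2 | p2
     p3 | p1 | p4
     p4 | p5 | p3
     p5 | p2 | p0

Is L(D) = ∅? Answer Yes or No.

The empty string ε is accepted: the run p0 ends in the accepting state p0.
Since at least one string is accepted, L(D) is not empty.

No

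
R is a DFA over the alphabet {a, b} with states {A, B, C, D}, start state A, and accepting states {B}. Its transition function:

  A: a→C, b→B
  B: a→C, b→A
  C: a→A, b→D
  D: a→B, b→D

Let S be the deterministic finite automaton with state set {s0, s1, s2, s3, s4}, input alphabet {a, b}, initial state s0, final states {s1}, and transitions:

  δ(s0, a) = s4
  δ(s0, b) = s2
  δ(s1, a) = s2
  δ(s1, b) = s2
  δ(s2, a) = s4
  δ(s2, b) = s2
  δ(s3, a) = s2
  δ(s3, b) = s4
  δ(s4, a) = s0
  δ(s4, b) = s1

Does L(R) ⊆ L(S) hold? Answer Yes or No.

The string b is in L(R) but not in L(S).
So L(R) ⊄ L(S).

No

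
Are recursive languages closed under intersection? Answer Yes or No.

Run both deciders on the input and accept iff both accept; the combined machine always halts.
So the recursive languages are closed under intersection.

Yes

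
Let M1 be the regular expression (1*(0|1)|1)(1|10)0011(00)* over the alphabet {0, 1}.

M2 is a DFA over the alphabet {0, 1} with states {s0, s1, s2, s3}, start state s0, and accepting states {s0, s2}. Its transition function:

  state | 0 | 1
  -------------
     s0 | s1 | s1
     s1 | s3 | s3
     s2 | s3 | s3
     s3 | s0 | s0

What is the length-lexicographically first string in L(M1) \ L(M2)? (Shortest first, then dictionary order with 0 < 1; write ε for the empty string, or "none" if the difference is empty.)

0100011

The string 0100011 is accepted by M1 but not by M2.
No shorter string lies in the difference, and 0100011 is the lexicographically first length-7 string in L(M1) \ L(M2).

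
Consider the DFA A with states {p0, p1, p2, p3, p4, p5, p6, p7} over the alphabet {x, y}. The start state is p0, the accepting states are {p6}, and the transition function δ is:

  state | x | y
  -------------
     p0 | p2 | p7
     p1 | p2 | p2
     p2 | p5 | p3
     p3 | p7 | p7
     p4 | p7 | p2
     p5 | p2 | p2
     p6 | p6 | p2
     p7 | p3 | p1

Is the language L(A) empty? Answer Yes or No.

Yes

The states reachable from the start state are {p0, p1, p2, p3, p5, p7}.
None of the accepting states {p6} is reachable, so no string is accepted and L(A) = ∅.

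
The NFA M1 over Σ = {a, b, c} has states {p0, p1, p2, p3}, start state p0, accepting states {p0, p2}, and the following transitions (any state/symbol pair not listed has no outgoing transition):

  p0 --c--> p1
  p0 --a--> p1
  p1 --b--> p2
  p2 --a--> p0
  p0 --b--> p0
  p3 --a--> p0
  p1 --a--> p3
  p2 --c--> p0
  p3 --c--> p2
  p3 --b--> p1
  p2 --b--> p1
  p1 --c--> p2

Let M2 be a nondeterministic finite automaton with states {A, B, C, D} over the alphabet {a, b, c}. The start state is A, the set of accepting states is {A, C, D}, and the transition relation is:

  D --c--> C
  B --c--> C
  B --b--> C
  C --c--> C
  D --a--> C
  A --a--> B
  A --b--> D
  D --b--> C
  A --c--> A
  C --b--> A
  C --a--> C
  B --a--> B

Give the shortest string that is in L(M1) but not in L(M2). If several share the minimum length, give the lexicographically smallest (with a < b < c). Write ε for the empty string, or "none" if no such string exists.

The string aaa is accepted by M1 but not by M2.
No shorter string lies in the difference, and aaa is the lexicographically first length-3 string in L(M1) \ L(M2).

aaa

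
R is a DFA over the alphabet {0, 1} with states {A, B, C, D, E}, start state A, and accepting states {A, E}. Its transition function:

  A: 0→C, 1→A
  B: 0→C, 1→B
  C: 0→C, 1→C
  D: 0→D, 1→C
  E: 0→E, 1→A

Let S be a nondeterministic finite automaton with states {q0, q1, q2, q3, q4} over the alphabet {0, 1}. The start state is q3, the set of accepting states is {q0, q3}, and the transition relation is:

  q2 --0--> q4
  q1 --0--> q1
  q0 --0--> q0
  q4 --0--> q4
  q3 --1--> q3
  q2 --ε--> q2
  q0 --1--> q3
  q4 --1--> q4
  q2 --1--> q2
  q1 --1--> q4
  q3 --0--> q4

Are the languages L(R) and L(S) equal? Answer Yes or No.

Exploring the product automaton R × S from the start pair (A, q3), following both machines on each input symbol, reaches 2 state pairs: (A, q3), (C, q4).
R accepts in {A, E} and S accepts in {q0, q3}. In every reachable pair the two components are either both accepting — (A, q3) — or both non-accepting, so no string is accepted by exactly one of the machines: L(R) \ L(S) and L(S) \ L(R) are both empty.
Hence every string is accepted by R iff it is accepted by S, and the two languages coincide.

Yes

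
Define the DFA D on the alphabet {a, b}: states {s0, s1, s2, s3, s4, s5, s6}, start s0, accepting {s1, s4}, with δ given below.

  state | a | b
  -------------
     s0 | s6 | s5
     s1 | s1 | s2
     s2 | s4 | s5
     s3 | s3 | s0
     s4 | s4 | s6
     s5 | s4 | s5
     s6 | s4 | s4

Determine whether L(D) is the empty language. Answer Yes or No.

The string aa is accepted: the run s0 → s6 → s4 ends in the accepting state s4.
Since at least one string is accepted, L(D) is not empty.

No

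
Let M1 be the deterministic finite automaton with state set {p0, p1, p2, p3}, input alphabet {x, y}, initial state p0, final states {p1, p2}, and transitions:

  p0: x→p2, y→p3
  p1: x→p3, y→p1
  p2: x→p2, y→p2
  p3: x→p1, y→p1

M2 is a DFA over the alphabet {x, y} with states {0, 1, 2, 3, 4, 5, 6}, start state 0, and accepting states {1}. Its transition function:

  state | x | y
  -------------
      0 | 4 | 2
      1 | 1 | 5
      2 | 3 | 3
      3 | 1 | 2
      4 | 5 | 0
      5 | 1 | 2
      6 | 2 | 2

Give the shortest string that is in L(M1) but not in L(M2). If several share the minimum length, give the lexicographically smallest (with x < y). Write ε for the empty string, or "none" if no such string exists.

x

The string x is accepted by M1 but not by M2.
No shorter string lies in the difference, and x is the lexicographically first length-1 string in L(M1) \ L(M2).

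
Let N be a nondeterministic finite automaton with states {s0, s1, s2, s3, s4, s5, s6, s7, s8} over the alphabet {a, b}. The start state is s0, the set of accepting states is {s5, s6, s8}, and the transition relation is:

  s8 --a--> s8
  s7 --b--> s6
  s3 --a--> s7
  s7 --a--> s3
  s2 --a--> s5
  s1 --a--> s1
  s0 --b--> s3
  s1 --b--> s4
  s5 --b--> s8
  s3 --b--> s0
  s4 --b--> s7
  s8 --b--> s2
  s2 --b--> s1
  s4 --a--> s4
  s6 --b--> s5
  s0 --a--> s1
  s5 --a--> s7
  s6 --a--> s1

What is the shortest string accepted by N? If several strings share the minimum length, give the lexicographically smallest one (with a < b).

A breadth-first search from s0 reaches an accepting state first via the path s0 → s3 → s7 → s6 on input bab.
No string of length < 3 is accepted (BFS exhausts all shorter strings without reaching an accepting state), and bab is the lexicographically least accepting string of length 3.

bab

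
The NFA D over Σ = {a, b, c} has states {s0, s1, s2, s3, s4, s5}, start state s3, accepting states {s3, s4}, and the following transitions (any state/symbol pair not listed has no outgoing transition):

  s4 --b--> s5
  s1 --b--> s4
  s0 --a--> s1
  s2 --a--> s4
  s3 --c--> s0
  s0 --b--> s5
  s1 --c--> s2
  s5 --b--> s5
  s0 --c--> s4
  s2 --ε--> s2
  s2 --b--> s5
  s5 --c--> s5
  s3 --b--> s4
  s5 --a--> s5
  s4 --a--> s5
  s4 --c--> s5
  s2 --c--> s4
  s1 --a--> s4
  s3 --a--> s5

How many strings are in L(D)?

7

The useful subgraph on states {s0, s1, s2, s3, s4} is acyclic, so L(D) is finite; the longest accepting path visits 5 useful states, giving maximum string length 4.
Counting accepting paths from s3 by length: 1 of length 0, 1 of length 1, 1 of length 2, 2 of length 3, 2 of length 4. Total 7.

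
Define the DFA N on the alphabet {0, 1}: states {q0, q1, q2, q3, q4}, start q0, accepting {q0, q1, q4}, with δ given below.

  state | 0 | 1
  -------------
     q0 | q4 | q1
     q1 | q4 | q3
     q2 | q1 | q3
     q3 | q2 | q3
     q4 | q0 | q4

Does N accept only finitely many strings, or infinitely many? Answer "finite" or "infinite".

State q1 is reachable from the start and can reach an accepting state, and it lies on the cycle q1 → q3 → q2 → q1.
Traversing that cycle any number of times yields accepted strings of unbounded length, so the language is infinite.

infinite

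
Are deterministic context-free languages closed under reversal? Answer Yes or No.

L = {c bⁿaⁿ : n≥0} ∪ {d b²ⁿaⁿ : n≥0} is a DCFL: the first symbol tells a deterministic PDA whether to pop one or two b's per a. Its reversal Lᴿ = {aⁿbⁿ c : n≥0} ∪ {aⁿb²ⁿ d : n≥0} is not. DCFLs are closed under right quotient by regular languages, and Lᴿ/{c, d} = {aⁿbⁿ : n≥0} ∪ {aⁿb²ⁿ : n≥0} — the standard context-free language accepted by no deterministic PDA (intuitively the machine would have to commit to a b-to-a ratio before the distinguishing marker arrives; formally, a DPDA for it would have a single run on aⁿb²ⁿ, accepting after the prefix aⁿbⁿ and accepting again after n more b's; an ordinary PDA that simulates it on a's and b's and, at any moment when it is accepting, may switch to reading only a fresh letter e while feeding each e to the simulation as a b, would accept aⁱbʲeᵏ (k≥1) exactly when both aⁱbʲ and aⁱbʲ⁺ᵏ are in the language, i.e. its language intersected with the regular set a*b*e⁺ would be exactly {aⁿbⁿeⁿ : n≥1} — impossible, since context-free languages are closed under intersection with regular sets and {aⁿbⁿeⁿ} is not context-free). So Lᴿ cannot be a DCFL.

No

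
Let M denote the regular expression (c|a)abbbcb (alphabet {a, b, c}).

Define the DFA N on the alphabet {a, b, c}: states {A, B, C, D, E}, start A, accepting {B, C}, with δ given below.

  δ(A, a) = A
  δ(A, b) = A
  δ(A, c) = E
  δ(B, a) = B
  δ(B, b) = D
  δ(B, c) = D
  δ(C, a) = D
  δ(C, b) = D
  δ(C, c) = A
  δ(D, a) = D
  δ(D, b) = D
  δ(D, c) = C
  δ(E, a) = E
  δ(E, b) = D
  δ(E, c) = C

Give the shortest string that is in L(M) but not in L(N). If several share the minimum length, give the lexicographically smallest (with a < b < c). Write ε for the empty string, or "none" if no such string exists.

The string aabbbcb is accepted by M but not by N.
No shorter string lies in the difference, and aabbbcb is the lexicographically first length-7 string in L(M) \ L(N).

aabbbcb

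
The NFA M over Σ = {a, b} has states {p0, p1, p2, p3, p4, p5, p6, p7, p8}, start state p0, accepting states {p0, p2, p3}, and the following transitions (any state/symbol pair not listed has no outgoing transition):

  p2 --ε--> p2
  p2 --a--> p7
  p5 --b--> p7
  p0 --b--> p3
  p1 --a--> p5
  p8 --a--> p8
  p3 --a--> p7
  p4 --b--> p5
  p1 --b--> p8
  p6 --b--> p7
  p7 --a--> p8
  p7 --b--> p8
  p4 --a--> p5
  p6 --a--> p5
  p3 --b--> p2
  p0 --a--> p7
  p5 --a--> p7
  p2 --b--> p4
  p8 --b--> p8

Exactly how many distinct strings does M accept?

The useful subgraph on states {p0, p2, p3} is acyclic, so L(M) is finite; the longest accepting path visits 3 useful states, giving maximum string length 2.
Counting accepting paths from p0 by length: 1 of length 0, 1 of length 1, 1 of length 2. Total 3.

3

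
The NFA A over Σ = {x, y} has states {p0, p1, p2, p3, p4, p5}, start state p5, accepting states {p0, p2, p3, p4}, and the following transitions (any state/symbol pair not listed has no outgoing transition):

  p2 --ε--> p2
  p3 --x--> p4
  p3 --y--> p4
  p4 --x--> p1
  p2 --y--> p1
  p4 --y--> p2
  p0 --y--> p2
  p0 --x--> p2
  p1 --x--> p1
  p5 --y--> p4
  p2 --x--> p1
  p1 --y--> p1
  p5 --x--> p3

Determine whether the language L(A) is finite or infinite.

The useful states (reachable from p5 and able to reach an accepting state) are {p2, p3, p4, p5}.
Restricted to these states the transition graph has no cycle, so every accepting path has bounded length and L is finite.

finite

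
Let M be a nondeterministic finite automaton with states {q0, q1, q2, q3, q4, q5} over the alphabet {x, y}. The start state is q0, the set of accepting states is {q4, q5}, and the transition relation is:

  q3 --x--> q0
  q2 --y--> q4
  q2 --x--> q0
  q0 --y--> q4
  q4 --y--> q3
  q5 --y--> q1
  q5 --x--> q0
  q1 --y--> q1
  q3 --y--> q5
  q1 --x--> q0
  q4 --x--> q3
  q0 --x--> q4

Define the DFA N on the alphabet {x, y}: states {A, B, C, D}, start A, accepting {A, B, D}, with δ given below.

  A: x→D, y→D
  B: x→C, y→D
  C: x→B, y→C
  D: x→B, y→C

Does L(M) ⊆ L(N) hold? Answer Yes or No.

No

The string xyy is in L(M) but not in L(N).
So L(M) ⊄ L(N).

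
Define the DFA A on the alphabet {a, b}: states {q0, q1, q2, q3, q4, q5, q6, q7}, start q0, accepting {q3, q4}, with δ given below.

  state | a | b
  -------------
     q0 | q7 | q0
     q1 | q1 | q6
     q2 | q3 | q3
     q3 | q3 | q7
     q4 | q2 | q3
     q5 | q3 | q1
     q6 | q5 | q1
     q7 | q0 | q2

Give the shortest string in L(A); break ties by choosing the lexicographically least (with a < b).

aba

A breadth-first search from q0 reaches an accepting state first via the path q0 → q7 → q2 → q3 on input aba.
No string of length < 3 is accepted (BFS exhausts all shorter strings without reaching an accepting state), and aba is the lexicographically least accepting string of length 3.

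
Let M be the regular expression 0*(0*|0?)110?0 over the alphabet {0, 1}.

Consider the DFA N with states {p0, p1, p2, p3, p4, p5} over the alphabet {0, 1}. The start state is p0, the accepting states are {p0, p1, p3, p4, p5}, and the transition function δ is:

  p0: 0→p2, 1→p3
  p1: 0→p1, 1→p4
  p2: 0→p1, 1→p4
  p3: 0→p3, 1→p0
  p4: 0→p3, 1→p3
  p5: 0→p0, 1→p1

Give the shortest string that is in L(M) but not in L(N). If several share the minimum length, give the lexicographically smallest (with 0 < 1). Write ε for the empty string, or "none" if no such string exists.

The string 110 is accepted by M but not by N.
No shorter string lies in the difference, and 110 is the lexicographically first length-3 string in L(M) \ L(N).

110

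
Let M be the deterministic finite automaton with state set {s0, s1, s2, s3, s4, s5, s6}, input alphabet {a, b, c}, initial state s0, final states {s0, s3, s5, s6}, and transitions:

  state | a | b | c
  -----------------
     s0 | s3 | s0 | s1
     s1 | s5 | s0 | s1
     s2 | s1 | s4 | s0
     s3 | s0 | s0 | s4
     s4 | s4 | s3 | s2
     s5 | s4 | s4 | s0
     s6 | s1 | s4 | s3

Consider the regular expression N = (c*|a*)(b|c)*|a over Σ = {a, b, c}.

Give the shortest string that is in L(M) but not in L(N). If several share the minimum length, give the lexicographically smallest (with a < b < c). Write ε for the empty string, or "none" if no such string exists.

The string ba is accepted by M but not by N.
No shorter string lies in the difference, and ba is the lexicographically first length-2 string in L(M) \ L(N).

ba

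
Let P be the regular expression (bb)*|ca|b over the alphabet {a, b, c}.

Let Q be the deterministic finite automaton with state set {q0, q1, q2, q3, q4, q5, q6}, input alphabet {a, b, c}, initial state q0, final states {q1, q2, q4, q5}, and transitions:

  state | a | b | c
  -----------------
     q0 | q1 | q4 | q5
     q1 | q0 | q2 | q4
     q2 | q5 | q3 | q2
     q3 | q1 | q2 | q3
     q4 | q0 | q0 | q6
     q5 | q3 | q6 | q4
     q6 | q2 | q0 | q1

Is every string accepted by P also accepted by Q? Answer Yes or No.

The empty string ε is in L(P) but not in L(Q).
So L(P) ⊄ L(Q).

No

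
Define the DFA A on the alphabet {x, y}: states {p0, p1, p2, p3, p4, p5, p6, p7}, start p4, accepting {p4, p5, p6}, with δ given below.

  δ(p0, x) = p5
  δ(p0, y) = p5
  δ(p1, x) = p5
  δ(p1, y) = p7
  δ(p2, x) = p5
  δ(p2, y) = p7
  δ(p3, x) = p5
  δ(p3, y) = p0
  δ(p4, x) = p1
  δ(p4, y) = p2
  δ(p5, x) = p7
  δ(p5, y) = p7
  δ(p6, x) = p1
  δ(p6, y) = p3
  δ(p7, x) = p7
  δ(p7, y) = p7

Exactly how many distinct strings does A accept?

The useful subgraph on states {p1, p2, p4, p5} is acyclic, so L(A) is finite; the longest accepting path visits 3 useful states, giving maximum string length 2.
Counting accepting paths from p4 by length: 1 of length 0, 2 of length 2. Total 3.

3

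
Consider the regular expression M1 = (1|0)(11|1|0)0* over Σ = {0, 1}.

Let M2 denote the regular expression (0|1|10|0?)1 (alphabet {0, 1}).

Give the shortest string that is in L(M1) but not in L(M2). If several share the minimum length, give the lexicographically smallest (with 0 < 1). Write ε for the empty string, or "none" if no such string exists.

The string 00 is accepted by M1 but not by M2.
No shorter string lies in the difference, and 00 is the lexicographically first length-2 string in L(M1) \ L(M2).

00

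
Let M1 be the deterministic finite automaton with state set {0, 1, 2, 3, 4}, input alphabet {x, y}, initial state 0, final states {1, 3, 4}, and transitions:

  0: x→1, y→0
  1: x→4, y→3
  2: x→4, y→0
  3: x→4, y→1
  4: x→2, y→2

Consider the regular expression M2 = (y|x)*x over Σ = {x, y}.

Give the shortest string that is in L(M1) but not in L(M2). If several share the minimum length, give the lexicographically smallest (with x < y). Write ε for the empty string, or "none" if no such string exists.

The string xy is accepted by M1 but not by M2.
No shorter string lies in the difference, and xy is the lexicographically first length-2 string in L(M1) \ L(M2).

xy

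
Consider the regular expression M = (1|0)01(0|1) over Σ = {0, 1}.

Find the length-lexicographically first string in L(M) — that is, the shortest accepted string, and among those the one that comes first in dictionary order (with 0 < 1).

By inspection of the expression, no string of length less than 4 matches, and 0010 is the lexicographically first match of length 4.

0010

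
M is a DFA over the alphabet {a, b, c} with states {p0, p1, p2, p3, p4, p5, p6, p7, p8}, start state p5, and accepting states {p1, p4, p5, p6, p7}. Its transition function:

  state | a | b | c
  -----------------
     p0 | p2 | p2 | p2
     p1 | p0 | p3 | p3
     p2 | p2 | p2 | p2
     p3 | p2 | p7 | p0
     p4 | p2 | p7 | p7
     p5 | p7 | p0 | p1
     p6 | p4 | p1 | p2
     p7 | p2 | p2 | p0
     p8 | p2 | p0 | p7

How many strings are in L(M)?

The useful subgraph on states {p1, p3, p5, p7} is acyclic, so L(M) is finite; the longest accepting path visits 4 useful states, giving maximum string length 3.
Counting accepting paths from p5 by length: 1 of length 0, 2 of length 1, 2 of length 3. Total 5.

5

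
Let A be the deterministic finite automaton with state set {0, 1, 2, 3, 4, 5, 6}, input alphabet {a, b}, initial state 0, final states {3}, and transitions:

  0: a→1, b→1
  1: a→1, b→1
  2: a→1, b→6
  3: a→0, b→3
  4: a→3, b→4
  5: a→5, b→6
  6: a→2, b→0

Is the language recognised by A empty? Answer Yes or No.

The states reachable from the start state are {0, 1}.
None of the accepting states {3} is reachable, so no string is accepted and L(A) = ∅.

Yes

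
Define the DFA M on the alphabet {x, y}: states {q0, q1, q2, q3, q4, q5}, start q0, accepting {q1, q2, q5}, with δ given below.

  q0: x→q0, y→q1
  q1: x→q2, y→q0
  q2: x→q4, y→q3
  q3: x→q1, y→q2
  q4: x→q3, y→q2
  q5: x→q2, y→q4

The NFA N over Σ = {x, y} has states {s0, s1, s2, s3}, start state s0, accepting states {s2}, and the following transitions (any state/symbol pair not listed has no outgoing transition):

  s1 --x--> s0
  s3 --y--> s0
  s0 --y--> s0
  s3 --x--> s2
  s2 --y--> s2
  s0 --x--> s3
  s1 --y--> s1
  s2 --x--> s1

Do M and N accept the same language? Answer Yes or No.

No

The string y is accepted by M but rejected by N.
So L(M) ≠ L(N).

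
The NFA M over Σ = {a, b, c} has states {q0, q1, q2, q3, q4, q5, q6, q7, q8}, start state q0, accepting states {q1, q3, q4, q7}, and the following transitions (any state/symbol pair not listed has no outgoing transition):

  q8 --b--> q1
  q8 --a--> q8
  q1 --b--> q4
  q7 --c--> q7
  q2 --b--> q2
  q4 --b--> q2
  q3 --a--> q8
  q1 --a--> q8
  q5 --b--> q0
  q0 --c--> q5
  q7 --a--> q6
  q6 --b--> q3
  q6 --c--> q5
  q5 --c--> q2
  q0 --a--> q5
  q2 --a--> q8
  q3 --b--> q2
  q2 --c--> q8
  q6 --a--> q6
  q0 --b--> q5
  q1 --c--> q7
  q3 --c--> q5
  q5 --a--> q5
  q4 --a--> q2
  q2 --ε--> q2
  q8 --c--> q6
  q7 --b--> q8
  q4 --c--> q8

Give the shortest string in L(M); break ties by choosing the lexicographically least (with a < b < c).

A breadth-first search from q0 reaches an accepting state first via the path q0 → q5 → q2 → q8 → q1 on input acab.
No string of length < 4 is accepted (BFS exhausts all shorter strings without reaching an accepting state), and acab is the lexicographically least accepting string of length 4.

acab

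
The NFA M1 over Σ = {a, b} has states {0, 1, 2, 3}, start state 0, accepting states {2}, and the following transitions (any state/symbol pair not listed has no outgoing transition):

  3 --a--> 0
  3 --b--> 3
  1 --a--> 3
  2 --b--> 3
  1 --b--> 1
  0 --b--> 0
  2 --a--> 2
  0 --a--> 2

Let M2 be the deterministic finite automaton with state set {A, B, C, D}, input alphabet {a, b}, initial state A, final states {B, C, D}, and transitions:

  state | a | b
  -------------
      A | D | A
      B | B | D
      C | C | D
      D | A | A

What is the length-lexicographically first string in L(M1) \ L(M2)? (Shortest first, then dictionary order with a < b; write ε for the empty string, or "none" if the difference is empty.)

aa

The string aa is accepted by M1 but not by M2.
No shorter string lies in the difference, and aa is the lexicographically first length-2 string in L(M1) \ L(M2).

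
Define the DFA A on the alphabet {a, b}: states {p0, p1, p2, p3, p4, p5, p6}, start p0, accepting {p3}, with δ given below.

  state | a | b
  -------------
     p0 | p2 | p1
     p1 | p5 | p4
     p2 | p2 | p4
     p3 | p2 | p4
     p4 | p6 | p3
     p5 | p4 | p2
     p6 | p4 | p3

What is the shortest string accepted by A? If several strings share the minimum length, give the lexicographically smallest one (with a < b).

abb

A breadth-first search from p0 reaches an accepting state first via the path p0 → p2 → p4 → p3 on input abb.
No string of length < 3 is accepted (BFS exhausts all shorter strings without reaching an accepting state), and abb is the lexicographically least accepting string of length 3.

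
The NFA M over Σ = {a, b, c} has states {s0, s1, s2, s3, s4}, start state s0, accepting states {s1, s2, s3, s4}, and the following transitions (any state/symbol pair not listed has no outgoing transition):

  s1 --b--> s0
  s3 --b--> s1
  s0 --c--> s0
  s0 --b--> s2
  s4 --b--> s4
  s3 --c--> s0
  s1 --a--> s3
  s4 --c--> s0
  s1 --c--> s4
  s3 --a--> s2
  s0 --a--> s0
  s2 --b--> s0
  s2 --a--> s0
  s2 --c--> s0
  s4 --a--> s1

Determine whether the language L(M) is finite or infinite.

State s0 is reachable from the start and can reach an accepting state, and it lies on the cycle s0 → s0.
Traversing that cycle any number of times yields accepted strings of unbounded length, so the language is infinite.

infinite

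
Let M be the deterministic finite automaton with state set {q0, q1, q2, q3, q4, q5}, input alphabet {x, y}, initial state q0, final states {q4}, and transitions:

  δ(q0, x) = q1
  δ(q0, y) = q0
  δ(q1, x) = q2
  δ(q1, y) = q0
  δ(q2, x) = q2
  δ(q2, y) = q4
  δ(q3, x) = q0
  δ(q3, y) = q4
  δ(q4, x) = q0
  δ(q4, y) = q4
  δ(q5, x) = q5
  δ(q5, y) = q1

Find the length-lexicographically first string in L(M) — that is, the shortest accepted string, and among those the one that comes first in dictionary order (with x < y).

xxy

A breadth-first search from q0 reaches an accepting state first via the path q0 → q1 → q2 → q4 on input xxy.
No string of length < 3 is accepted (BFS exhausts all shorter strings without reaching an accepting state), and xxy is the lexicographically least accepting string of length 3.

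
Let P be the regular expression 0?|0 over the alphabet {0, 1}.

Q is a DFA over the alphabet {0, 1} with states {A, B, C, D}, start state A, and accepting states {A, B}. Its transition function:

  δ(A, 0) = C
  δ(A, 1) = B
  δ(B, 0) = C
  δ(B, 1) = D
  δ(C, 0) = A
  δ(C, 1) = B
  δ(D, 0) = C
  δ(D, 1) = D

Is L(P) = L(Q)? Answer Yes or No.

The string 0 is accepted by P but rejected by Q.
So L(P) ≠ L(Q).

No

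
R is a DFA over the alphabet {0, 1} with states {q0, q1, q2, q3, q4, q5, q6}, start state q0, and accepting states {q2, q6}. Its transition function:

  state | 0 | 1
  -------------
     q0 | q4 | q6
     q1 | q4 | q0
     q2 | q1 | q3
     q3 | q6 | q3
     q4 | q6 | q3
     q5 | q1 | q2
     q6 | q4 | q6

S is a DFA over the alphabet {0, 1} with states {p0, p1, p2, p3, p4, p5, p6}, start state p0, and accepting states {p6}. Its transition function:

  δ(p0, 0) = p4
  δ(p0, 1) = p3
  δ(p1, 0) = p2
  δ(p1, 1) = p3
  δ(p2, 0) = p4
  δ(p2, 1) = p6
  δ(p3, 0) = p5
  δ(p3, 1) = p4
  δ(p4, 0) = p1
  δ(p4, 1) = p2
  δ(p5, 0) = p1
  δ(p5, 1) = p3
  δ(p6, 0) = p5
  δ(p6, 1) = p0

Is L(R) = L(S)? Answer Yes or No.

No

The string 1 is accepted by R but rejected by S.
So L(R) ≠ L(S).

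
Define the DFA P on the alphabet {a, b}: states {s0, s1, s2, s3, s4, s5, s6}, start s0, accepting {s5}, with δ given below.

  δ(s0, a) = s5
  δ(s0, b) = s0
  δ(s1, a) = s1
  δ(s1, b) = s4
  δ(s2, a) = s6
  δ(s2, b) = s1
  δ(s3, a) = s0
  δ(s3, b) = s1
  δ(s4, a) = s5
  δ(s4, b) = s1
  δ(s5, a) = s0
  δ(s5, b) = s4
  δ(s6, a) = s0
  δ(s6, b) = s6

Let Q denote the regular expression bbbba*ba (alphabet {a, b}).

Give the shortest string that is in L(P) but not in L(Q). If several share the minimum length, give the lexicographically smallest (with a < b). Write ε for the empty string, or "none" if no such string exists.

The string a is accepted by P but not by Q.
No shorter string lies in the difference, and a is the lexicographically first length-1 string in L(P) \ L(Q).

a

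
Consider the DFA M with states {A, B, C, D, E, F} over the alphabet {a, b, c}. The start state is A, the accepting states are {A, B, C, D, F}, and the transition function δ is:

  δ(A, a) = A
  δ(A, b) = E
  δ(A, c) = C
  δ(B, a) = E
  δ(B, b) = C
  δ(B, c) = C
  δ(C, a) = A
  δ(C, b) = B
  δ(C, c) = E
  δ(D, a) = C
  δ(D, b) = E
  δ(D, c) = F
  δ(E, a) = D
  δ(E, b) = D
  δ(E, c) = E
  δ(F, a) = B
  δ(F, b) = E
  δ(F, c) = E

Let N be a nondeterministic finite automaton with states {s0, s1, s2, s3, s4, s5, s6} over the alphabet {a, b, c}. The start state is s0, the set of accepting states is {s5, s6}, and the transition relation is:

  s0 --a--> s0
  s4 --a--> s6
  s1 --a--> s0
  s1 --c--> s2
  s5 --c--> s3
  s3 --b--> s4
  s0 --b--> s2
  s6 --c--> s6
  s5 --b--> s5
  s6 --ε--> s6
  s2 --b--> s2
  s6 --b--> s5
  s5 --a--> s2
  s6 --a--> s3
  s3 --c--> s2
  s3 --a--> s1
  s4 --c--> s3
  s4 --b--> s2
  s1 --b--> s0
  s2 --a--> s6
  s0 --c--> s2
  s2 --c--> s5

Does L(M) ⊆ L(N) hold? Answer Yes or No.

The empty string ε is in L(M) but not in L(N).
So L(M) ⊄ L(N).

No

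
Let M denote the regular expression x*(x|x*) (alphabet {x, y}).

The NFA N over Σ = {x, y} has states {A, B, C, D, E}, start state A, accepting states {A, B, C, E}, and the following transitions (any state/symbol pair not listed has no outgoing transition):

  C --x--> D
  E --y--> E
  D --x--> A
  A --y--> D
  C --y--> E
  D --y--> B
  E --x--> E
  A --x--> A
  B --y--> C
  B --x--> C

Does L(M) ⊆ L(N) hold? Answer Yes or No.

Yes

Converting the expression M to a DFA (subset construction, then merging equivalent states) gives the minimal DFA with states {m0, m1}, start state m0, accepting states {m0} and transitions m0: x→m0, y→m1; m1: x→m1, y→m1.
Exploring the product automaton M × N from the start pair (m0, A), following both machines on each input symbol, reaches 6 state pairs: (m0, A), (m1, D), (m1, A), (m1, B), (m1, C), (m1, E).
M accepts in {m0} and N accepts in {A, B, C, E}. The reachable pairs whose M-component is accepting are (m0, A); in each of them the N-component is accepting too, so the product for L(M) \ L(N) (M-component accepting, N-component rejecting) has no reachable accepting pair and the difference is empty.
Hence every string in L(M) is also in L(N).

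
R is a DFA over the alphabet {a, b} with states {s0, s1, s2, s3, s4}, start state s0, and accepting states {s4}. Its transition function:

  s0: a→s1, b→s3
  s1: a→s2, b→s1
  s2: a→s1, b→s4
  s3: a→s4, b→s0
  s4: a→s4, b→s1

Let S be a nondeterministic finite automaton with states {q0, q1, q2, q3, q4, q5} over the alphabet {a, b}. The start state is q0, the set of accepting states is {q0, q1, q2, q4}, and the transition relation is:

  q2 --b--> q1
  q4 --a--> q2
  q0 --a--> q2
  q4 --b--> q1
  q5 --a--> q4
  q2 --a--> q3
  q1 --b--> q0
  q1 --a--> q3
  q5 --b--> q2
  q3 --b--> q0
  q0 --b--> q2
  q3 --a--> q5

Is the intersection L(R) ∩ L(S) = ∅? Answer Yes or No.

The string aab is accepted by both R and S.
Hence L(R) ∩ L(S) ≠ ∅.

No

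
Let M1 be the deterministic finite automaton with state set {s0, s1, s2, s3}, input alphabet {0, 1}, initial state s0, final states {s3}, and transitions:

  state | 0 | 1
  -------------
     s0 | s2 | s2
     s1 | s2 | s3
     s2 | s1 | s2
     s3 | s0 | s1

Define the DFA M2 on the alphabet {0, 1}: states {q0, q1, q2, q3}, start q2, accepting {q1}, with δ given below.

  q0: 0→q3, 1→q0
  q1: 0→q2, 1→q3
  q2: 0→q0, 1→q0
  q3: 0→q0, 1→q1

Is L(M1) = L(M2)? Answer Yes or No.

Exploring the product automaton M1 × M2 from the start pair (s0, q2), following both machines on each input symbol, reaches 4 state pairs: (s0, q2), (s2, q0), (s1, q3), (s3, q1).
M1 accepts in {s3} and M2 accepts in {q1}. In every reachable pair the two components are either both accepting — (s3, q1) — or both non-accepting, so no string is accepted by exactly one of the machines: L(M1) \ L(M2) and L(M2) \ L(M1) are both empty.
Hence every string is accepted by M1 iff it is accepted by M2, and the two languages coincide.

Yes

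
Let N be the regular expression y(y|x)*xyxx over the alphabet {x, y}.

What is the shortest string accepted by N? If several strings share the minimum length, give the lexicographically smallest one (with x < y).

yxyxx

By inspection of the expression, no string of length less than 5 matches, and yxyxx is the lexicographically first match of length 5.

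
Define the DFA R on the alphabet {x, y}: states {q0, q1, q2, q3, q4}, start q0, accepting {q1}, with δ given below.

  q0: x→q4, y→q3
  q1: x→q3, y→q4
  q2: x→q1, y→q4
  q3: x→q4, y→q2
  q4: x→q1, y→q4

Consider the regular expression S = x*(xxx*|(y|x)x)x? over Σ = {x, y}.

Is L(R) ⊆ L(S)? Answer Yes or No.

No

The string yyx is in L(R) but not in L(S).
So L(R) ⊄ L(S).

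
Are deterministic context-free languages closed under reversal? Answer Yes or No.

No

L = {c bⁿaⁿ : n≥0} ∪ {d b²ⁿaⁿ : n≥0} is a DCFL: the first symbol tells a deterministic PDA whether to pop one or two b's per a. Its reversal Lᴿ = {aⁿbⁿ c : n≥0} ∪ {aⁿb²ⁿ d : n≥0} is not. DCFLs are closed under right quotient by regular languages, and Lᴿ/{c, d} = {aⁿbⁿ : n≥0} ∪ {aⁿb²ⁿ : n≥0} — the standard context-free language accepted by no deterministic PDA (intuitively the machine would have to commit to a b-to-a ratio before the distinguishing marker arrives; formally, a DPDA for it would have a single run on aⁿb²ⁿ, accepting after the prefix aⁿbⁿ and accepting again after n more b's; an ordinary PDA that simulates it on a's and b's and, at any moment when it is accepting, may switch to reading only a fresh letter e while feeding each e to the simulation as a b, would accept aⁱbʲeᵏ (k≥1) exactly when both aⁱbʲ and aⁱbʲ⁺ᵏ are in the language, i.e. its language intersected with the regular set a*b*e⁺ would be exactly {aⁿbⁿeⁿ : n≥1} — impossible, since context-free languages are closed under intersection with regular sets and {aⁿbⁿeⁿ} is not context-free). So Lᴿ cannot be a DCFL.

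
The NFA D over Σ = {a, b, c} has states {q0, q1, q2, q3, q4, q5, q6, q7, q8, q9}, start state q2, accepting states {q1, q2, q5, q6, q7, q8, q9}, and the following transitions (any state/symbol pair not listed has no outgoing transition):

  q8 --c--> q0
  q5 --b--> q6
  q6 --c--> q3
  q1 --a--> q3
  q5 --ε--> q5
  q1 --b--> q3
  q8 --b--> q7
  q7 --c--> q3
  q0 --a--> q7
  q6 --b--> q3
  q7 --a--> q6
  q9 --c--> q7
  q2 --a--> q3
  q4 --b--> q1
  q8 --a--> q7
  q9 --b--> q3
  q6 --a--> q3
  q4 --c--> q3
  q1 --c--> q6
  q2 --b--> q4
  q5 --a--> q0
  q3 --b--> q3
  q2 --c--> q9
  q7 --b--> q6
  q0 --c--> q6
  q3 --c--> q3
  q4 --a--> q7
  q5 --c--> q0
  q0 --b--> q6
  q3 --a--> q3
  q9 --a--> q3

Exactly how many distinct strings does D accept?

10

The useful subgraph on states {q1, q2, q4, q6, q7, q9} is acyclic, so L(D) is finite; the longest accepting path visits 4 useful states, giving maximum string length 3.
Counting accepting paths from q2 by length: 1 of length 0, 1 of length 1, 3 of length 2, 5 of length 3. Total 10.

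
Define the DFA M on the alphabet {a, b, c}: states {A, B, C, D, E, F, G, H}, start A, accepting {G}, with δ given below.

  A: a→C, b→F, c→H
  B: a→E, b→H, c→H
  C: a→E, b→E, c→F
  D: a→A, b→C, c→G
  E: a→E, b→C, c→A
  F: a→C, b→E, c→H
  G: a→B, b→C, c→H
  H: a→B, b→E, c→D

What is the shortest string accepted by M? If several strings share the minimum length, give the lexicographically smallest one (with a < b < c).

A breadth-first search from A reaches an accepting state first via the path A → H → D → G on input ccc.
No string of length < 3 is accepted (BFS exhausts all shorter strings without reaching an accepting state), and ccc is the lexicographically least accepting string of length 3.

ccc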